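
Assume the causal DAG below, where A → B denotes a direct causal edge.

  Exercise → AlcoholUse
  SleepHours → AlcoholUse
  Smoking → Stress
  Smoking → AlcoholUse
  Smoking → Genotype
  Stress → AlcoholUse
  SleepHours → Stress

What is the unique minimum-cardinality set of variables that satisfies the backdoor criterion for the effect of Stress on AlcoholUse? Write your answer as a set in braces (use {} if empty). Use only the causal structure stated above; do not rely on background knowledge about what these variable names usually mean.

{SleepHours, Smoking}

Variables eligible for adjustment (non-descendants of Stress, excluding Stress and AlcoholUse): {Exercise, Genotype, SleepHours, Smoking}.
Backdoor paths from Stress to AlcoholUse:
  P1: Stress <- Smoking -> AlcoholUse
  P2: Stress <- SleepHours -> AlcoholUse
The empty set is not sufficient: P1 (Stress <- Smoking -> AlcoholUse) has no collider blocking it and no conditioned non-collider, so it is open.
Try {SleepHours, Smoking}:
  P1: blocked at fork node Smoking ∈ conditioning set.
  P2: blocked at fork node SleepHours ∈ conditioning set.
{SleepHours, Smoking} contains no descendant of Stress and blocks every backdoor path.
Every element of {SleepHours, Smoking} is needed (dropping SleepHours leaves P2 open; dropping Smoking leaves P1 open), so no proper subset is valid.
Among all size-2 subsets of the eligible variables, only {SleepHours, Smoking} blocks every backdoor path, so it is the unique smallest valid adjustment set.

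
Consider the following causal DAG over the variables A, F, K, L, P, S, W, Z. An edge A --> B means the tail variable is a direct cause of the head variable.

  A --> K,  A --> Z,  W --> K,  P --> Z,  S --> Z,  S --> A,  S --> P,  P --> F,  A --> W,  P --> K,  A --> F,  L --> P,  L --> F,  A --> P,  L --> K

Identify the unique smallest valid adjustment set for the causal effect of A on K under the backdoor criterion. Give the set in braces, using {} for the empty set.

{S}

Variables eligible for adjustment (non-descendants of A, excluding A and K): {L, S}.
Backdoor paths from A to K:
  P1: A <- S -> P <- L -> K
  P2: A <- S -> P -> K
  P3: A <- S -> P -> F <- L -> K
  P4: A <- S -> Z <- P <- L -> K
  P5: A <- S -> Z <- P -> K
  P6: A <- S -> Z <- P -> F <- L -> K
The empty set is not sufficient: P2 (A <- S -> P -> K) has no collider blocking it and no conditioned non-collider, so it is open.
Try {S}:
  P1: blocked at fork node S ∈ conditioning set.
  P2: blocked at fork node S ∈ conditioning set.
  P3: blocked at fork node S ∈ conditioning set.
  P4: blocked at fork node S ∈ conditioning set.
  P5: blocked at fork node S ∈ conditioning set.
  P6: blocked at fork node S ∈ conditioning set.
{S} contains no descendant of A and blocks every backdoor path.
No other singleton works — e.g. {L} leaves P2 open — so {S} is the unique smallest valid adjustment set.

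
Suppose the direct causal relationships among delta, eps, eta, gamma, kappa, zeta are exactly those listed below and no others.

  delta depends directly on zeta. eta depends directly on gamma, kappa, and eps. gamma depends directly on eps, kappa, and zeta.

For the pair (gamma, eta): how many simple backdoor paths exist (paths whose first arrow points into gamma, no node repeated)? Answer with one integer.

A backdoor path from gamma to eta is any simple undirected path whose first edge points into gamma (i.e. leaves gamma via a parent).
Parents of gamma: {eps, kappa, zeta}.
Enumerating:
  P1: gamma <- kappa -> eta
  P2: gamma <- eps -> eta
That exhausts the simple backdoor paths. Count: 2.

2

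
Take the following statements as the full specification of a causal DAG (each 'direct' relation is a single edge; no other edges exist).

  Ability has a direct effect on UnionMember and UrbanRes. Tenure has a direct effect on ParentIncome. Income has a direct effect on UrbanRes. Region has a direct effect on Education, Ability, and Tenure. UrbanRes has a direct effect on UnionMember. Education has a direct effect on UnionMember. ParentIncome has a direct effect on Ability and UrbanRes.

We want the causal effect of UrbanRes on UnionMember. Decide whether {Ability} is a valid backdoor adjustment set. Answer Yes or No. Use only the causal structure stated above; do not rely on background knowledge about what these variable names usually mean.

No

Backdoor paths from UrbanRes to UnionMember (paths whose first edge points into UrbanRes):
  P1: UrbanRes <- ParentIncome <- Tenure <- Region -> Education -> UnionMember
  P2: UrbanRes <- ParentIncome <- Tenure <- Region -> Ability -> UnionMember
  P3: UrbanRes <- ParentIncome -> Ability <- Region -> Education -> UnionMember
  P4: UrbanRes <- ParentIncome -> Ability -> UnionMember
  P5: UrbanRes <- Ability <- Region -> Education -> UnionMember
  P6: UrbanRes <- Ability <- ParentIncome <- Tenure <- Region -> Education -> UnionMember
  P7: UrbanRes <- Ability -> UnionMember
Condition 1 (no descendant of UrbanRes in the set): holds — descendants of UrbanRes are {UnionMember}; none are in {Ability}.
Condition 2 (every backdoor path blocked by {Ability}):
  P1: open — no interior node is in the conditioning set.
  P2: blocked at chain node Ability ∈ conditioning set.
  P3: open — collider(s) Ability are conditioned on (or have a conditioned descendant) and no non-collider on the path is in the set.
  P4: blocked at chain node Ability ∈ conditioning set.
  P5: blocked at chain node Ability ∈ conditioning set.
  P6: blocked at chain node Ability ∈ conditioning set.
  P7: blocked at fork node Ability ∈ conditioning set.
{Ability} does not satisfy the backdoor criterion.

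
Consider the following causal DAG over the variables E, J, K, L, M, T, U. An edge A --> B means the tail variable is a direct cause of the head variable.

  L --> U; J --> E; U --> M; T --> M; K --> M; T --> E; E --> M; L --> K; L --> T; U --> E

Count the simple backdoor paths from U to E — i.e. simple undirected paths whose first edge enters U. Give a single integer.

A backdoor path from U to E is any simple undirected path whose first edge points into U (i.e. leaves U via a parent).
Parents of U: {L}.
Enumerating:
  P1: U <- L -> T -> E
  P2: U <- L -> T -> M <- E
  P3: U <- L -> K -> M <- T -> E
  P4: U <- L -> K -> M <- E
That exhausts the simple backdoor paths. Count: 4.

4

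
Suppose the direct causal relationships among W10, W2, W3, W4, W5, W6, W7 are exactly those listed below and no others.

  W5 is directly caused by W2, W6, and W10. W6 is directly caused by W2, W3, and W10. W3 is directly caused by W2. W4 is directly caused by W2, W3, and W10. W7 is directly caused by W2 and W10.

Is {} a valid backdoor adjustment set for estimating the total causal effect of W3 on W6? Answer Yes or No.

Backdoor paths from W3 to W6 (paths whose first edge points into W3):
  P1: W3 <- W2 -> W7 <- W10 -> W6
  P2: W3 <- W2 -> W7 <- W10 -> W5 <- W6
  P3: W3 <- W2 -> W6
  P4: W3 <- W2 -> W4 <- W10 -> W6
  P5: W3 <- W2 -> W4 <- W10 -> W5 <- W6
  P6: W3 <- W2 -> W5 <- W10 -> W6
  P7: W3 <- W2 -> W5 <- W6
Condition 1 (no descendant of W3 in the set): holds — descendants of W3 are {W4, W5, W6}; none are in {}.
Condition 2 (every backdoor path blocked by {}):
  P1: blocked at collider W7 (neither it nor any descendant is in the conditioning set).
  P2: blocked at collider W7 (neither it nor any descendant is in the conditioning set).
  P3: open — no interior node is in the conditioning set.
  P4: blocked at collider W4 (neither it nor any descendant is in the conditioning set).
  P5: blocked at collider W4 (neither it nor any descendant is in the conditioning set).
  P6: blocked at collider W5 (neither it nor any descendant is in the conditioning set).
  P7: blocked at collider W5 (neither it nor any descendant is in the conditioning set).
{} does not satisfy the backdoor criterion.

No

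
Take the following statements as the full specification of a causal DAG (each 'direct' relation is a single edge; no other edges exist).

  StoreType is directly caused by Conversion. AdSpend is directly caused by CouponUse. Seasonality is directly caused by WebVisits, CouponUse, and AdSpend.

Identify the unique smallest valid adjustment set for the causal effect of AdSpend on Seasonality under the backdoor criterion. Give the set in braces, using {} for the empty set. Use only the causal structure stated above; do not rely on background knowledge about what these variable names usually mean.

Variables eligible for adjustment (non-descendants of AdSpend, excluding AdSpend and Seasonality): {Conversion, CouponUse, StoreType, WebVisits}.
Backdoor paths from AdSpend to Seasonality:
  P1: AdSpend <- CouponUse -> Seasonality
The empty set is not sufficient: P1 (AdSpend <- CouponUse -> Seasonality) has no collider blocking it and no conditioned non-collider, so it is open.
Try {CouponUse}:
  P1: blocked at fork node CouponUse ∈ conditioning set.
{CouponUse} contains no descendant of AdSpend and blocks every backdoor path.
No other singleton works — e.g. {Conversion} leaves P1 open — so {CouponUse} is the unique smallest valid adjustment set.

{CouponUse}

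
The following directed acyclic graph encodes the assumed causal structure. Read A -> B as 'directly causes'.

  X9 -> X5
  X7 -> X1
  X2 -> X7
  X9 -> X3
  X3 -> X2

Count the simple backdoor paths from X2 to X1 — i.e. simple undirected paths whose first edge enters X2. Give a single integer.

0

A backdoor path from X2 to X1 is any simple undirected path whose first edge points into X2 (i.e. leaves X2 via a parent).
Parents of X2: {X3}.
No simple path from any parent of X2 reaches X1 without revisiting X2, so there are no backdoor paths.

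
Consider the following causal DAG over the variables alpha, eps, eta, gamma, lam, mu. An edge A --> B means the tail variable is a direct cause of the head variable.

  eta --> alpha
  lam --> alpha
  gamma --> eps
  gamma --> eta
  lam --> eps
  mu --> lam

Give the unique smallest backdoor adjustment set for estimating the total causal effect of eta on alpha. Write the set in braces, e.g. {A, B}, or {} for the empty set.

Variables eligible for adjustment (non-descendants of eta, excluding eta and alpha): {eps, gamma, lam, mu}.
Backdoor paths from eta to alpha:
  P1: eta <- gamma -> eps <- lam -> alpha
Each backdoor path contains an unconditioned collider, so every path is already blocked with the empty conditioning set:
  P1: blocked at collider eps (neither it nor any descendant is in the conditioning set).
The empty set is therefore the unique smallest valid set.

{}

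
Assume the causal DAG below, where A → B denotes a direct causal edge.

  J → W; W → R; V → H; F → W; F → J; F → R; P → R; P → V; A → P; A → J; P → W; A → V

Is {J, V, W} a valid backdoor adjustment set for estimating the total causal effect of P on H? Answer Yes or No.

Backdoor paths from P to H (paths whose first edge points into P):
  P1: P <- A -> V -> H
Condition 1 (no descendant of P in the set): FAILS — V and W are descendants of P.
Condition 2 (every backdoor path blocked by {J, V, W}):
  P1: blocked at chain node V ∈ conditioning set.
{J, V, W} does not satisfy the backdoor criterion.

No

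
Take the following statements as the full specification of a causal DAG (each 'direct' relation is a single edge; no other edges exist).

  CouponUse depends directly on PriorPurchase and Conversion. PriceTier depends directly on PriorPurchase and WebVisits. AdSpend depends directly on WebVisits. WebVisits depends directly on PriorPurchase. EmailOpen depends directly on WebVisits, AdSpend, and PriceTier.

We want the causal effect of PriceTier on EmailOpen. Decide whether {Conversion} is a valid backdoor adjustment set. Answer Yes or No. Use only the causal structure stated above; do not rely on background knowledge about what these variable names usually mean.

Backdoor paths from PriceTier to EmailOpen (paths whose first edge points into PriceTier):
  P1: PriceTier <- PriorPurchase -> WebVisits -> AdSpend -> EmailOpen
  P2: PriceTier <- PriorPurchase -> WebVisits -> EmailOpen
  P3: PriceTier <- WebVisits -> AdSpend -> EmailOpen
  P4: PriceTier <- WebVisits -> EmailOpen
Condition 1 (no descendant of PriceTier in the set): holds — descendants of PriceTier are {EmailOpen}; none are in {Conversion}.
Condition 2 (every backdoor path blocked by {Conversion}):
  P1: open — no interior node is in the conditioning set.
  P2: open — no interior node is in the conditioning set.
  P3: open — no interior node is in the conditioning set.
  P4: open — no interior node is in the conditioning set.
{Conversion} does not satisfy the backdoor criterion.

No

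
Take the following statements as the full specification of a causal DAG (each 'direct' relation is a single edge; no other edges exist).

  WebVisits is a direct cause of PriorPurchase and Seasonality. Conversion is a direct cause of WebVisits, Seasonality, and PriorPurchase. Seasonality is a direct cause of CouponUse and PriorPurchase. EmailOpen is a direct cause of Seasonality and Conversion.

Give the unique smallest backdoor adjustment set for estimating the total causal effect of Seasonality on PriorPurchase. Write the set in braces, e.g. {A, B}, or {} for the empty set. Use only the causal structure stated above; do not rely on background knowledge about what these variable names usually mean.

{Conversion, WebVisits}

Variables eligible for adjustment (non-descendants of Seasonality, excluding Seasonality and PriorPurchase): {Conversion, EmailOpen, WebVisits}.
Backdoor paths from Seasonality to PriorPurchase:
  P1: Seasonality <- EmailOpen -> Conversion -> WebVisits -> PriorPurchase
  P2: Seasonality <- EmailOpen -> Conversion -> PriorPurchase
  P3: Seasonality <- Conversion -> WebVisits -> PriorPurchase
  P4: Seasonality <- Conversion -> PriorPurchase
  P5: Seasonality <- WebVisits <- Conversion -> PriorPurchase
  P6: Seasonality <- WebVisits -> PriorPurchase
The empty set is not sufficient: P1 (Seasonality <- EmailOpen -> Conversion -> WebVisits -> PriorPurchase) has no collider blocking it and no conditioned non-collider, so it is open.
Try {Conversion, WebVisits}:
  P1: blocked at chain node Conversion ∈ conditioning set.
  P2: blocked at chain node Conversion ∈ conditioning set.
  P3: blocked at fork node Conversion ∈ conditioning set.
  P4: blocked at fork node Conversion ∈ conditioning set.
  P5: blocked at chain node WebVisits ∈ conditioning set.
  P6: blocked at fork node WebVisits ∈ conditioning set.
{Conversion, WebVisits} contains no descendant of Seasonality and blocks every backdoor path.
Every element of {Conversion, WebVisits} is needed (dropping Conversion leaves P2 open; dropping WebVisits leaves P6 open), so no proper subset is valid.
Among all size-2 subsets of the eligible variables, only {Conversion, WebVisits} blocks every backdoor path, so it is the unique smallest valid adjustment set.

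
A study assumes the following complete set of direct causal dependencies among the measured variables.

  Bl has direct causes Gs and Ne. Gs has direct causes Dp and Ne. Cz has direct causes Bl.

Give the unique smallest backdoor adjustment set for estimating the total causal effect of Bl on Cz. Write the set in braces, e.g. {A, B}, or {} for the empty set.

Variables eligible for adjustment (non-descendants of Bl, excluding Bl and Cz): {Dp, Gs, Ne}.
Backdoor paths from Bl to Cz:
  (none)
With no backdoor paths the empty set already satisfies the criterion, and it is trivially minimal.

{}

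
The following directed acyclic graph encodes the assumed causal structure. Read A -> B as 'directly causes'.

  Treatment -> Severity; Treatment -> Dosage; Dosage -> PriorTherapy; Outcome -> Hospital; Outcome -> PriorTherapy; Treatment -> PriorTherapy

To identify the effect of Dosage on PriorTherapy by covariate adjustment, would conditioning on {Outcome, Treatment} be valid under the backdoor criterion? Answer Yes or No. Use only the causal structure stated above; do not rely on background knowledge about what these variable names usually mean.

Backdoor paths from Dosage to PriorTherapy (paths whose first edge points into Dosage):
  P1: Dosage <- Treatment -> PriorTherapy
Condition 1 (no descendant of Dosage in the set): holds — descendants of Dosage are {PriorTherapy}; none are in {Outcome, Treatment}.
Condition 2 (every backdoor path blocked by {Outcome, Treatment}):
  P1: blocked at fork node Treatment ∈ conditioning set.
{Outcome, Treatment} satisfies the backdoor criterion.

Yes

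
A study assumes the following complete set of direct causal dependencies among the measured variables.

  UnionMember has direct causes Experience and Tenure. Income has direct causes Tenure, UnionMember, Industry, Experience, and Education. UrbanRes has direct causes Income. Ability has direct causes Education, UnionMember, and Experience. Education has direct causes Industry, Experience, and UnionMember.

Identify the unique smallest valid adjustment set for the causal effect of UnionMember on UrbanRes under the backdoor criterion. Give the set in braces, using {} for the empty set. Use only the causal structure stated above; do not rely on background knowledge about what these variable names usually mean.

{Experience, Tenure}

Variables eligible for adjustment (non-descendants of UnionMember, excluding UnionMember and UrbanRes): {Experience, Industry, Tenure}.
Backdoor paths from UnionMember to UrbanRes:
  P1: UnionMember <- Tenure -> Income -> UrbanRes
  P2: UnionMember <- Experience -> Education <- Industry -> Income -> UrbanRes
  P3: UnionMember <- Experience -> Education -> Income -> UrbanRes
  P4: UnionMember <- Experience -> Income -> UrbanRes
  P5: UnionMember <- Experience -> Ability <- Education <- Industry -> Income -> UrbanRes
  P6: UnionMember <- Experience -> Ability <- Education -> Income -> UrbanRes
The empty set is not sufficient: P1 (UnionMember <- Tenure -> Income -> UrbanRes) has no collider blocking it and no conditioned non-collider, so it is open.
Try {Experience, Tenure}:
  P1: blocked at fork node Tenure ∈ conditioning set.
  P2: blocked at fork node Experience ∈ conditioning set.
  P3: blocked at fork node Experience ∈ conditioning set.
  P4: blocked at fork node Experience ∈ conditioning set.
  P5: blocked at fork node Experience ∈ conditioning set.
  P6: blocked at fork node Experience ∈ conditioning set.
{Experience, Tenure} contains no descendant of UnionMember and blocks every backdoor path.
Every element of {Experience, Tenure} is needed (dropping Experience leaves P3 open; dropping Tenure leaves P1 open), so no proper subset is valid.
Among all size-2 subsets of the eligible variables, only {Experience, Tenure} blocks every backdoor path, so it is the unique smallest valid adjustment set.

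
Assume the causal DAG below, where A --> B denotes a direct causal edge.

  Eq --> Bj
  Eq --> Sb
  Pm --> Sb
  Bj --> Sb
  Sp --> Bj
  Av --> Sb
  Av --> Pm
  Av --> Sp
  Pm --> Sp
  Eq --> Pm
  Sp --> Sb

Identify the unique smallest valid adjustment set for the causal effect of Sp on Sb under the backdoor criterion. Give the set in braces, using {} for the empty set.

{Av, Pm}

Variables eligible for adjustment (non-descendants of Sp, excluding Sp and Sb): {Av, Eq, Pm}.
Backdoor paths from Sp to Sb:
  P1: Sp <- Av -> Pm <- Eq -> Bj -> Sb
  P2: Sp <- Av -> Pm <- Eq -> Sb
  P3: Sp <- Av -> Pm -> Sb
  P4: Sp <- Av -> Sb
  P5: Sp <- Pm <- Eq -> Bj -> Sb
  P6: Sp <- Pm <- Eq -> Sb
  P7: Sp <- Pm <- Av -> Sb
  P8: Sp <- Pm -> Sb
The empty set is not sufficient: P3 (Sp <- Av -> Pm -> Sb) has no collider blocking it and no conditioned non-collider, so it is open.
Try {Av, Pm}:
  P1: blocked at fork node Av ∈ conditioning set.
  P2: blocked at fork node Av ∈ conditioning set.
  P3: blocked at fork node Av ∈ conditioning set.
  P4: blocked at fork node Av ∈ conditioning set.
  P5: blocked at chain node Pm ∈ conditioning set.
  P6: blocked at chain node Pm ∈ conditioning set.
  P7: blocked at chain node Pm ∈ conditioning set.
  P8: blocked at fork node Pm ∈ conditioning set.
{Av, Pm} contains no descendant of Sp and blocks every backdoor path.
Every element of {Av, Pm} is needed (dropping Av leaves P1 open; dropping Pm leaves P5 open), so no proper subset is valid.
Among all size-2 subsets of the eligible variables, only {Av, Pm} blocks every backdoor path, so it is the unique smallest valid adjustment set.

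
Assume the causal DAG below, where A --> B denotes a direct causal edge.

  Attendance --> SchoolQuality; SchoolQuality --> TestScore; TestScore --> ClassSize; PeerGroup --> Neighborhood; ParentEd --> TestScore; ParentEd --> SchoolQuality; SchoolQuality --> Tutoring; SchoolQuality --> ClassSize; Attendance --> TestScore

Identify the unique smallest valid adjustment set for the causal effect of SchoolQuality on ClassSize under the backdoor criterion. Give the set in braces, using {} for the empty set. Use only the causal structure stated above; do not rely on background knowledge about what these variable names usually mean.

{Attendance, ParentEd}

Variables eligible for adjustment (non-descendants of SchoolQuality, excluding SchoolQuality and ClassSize): {Attendance, Neighborhood, ParentEd, PeerGroup}.
Backdoor paths from SchoolQuality to ClassSize:
  P1: SchoolQuality <- Attendance -> TestScore -> ClassSize
  P2: SchoolQuality <- ParentEd -> TestScore -> ClassSize
The empty set is not sufficient: P1 (SchoolQuality <- Attendance -> TestScore -> ClassSize) has no collider blocking it and no conditioned non-collider, so it is open.
Try {Attendance, ParentEd}:
  P1: blocked at fork node Attendance ∈ conditioning set.
  P2: blocked at fork node ParentEd ∈ conditioning set.
{Attendance, ParentEd} contains no descendant of SchoolQuality and blocks every backdoor path.
Every element of {Attendance, ParentEd} is needed (dropping Attendance leaves P1 open; dropping ParentEd leaves P2 open), so no proper subset is valid.
Among all size-2 subsets of the eligible variables, only {Attendance, ParentEd} blocks every backdoor path, so it is the unique smallest valid adjustment set.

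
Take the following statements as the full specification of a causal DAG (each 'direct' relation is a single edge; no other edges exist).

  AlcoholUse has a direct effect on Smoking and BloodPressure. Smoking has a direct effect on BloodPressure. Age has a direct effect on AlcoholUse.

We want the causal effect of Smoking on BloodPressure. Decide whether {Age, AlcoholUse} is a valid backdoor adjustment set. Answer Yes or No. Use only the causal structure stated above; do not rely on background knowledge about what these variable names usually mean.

Backdoor paths from Smoking to BloodPressure (paths whose first edge points into Smoking):
  P1: Smoking <- AlcoholUse -> BloodPressure
Condition 1 (no descendant of Smoking in the set): holds — descendants of Smoking are {BloodPressure}; none are in {Age, AlcoholUse}.
Condition 2 (every backdoor path blocked by {Age, AlcoholUse}):
  P1: blocked at fork node AlcoholUse ∈ conditioning set.
{Age, AlcoholUse} satisfies the backdoor criterion.

Yes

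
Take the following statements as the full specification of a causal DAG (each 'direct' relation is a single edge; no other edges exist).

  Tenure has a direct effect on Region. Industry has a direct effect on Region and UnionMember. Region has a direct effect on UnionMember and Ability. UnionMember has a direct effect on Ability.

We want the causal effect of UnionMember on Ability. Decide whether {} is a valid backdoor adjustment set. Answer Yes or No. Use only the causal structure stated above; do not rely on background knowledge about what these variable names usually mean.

No

Backdoor paths from UnionMember to Ability (paths whose first edge points into UnionMember):
  P1: UnionMember <- Industry -> Region -> Ability
  P2: UnionMember <- Region -> Ability
Condition 1 (no descendant of UnionMember in the set): holds — descendants of UnionMember are {Ability}; none are in {}.
Condition 2 (every backdoor path blocked by {}):
  P1: open — no interior node is in the conditioning set.
  P2: open — no interior node is in the conditioning set.
{} does not satisfy the backdoor criterion.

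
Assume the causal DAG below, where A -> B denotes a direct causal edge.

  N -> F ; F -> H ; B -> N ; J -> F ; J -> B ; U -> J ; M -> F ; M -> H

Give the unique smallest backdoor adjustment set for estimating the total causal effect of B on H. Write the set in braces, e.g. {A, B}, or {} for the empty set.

{J}

Variables eligible for adjustment (non-descendants of B, excluding B and H): {J, M, U}.
Backdoor paths from B to H:
  P1: B <- J -> F <- M -> H
  P2: B <- J -> F -> H
The empty set is not sufficient: P2 (B <- J -> F -> H) has no collider blocking it and no conditioned non-collider, so it is open.
Try {J}:
  P1: blocked at fork node J ∈ conditioning set.
  P2: blocked at fork node J ∈ conditioning set.
{J} contains no descendant of B and blocks every backdoor path.
No other singleton works — e.g. {U} leaves P2 open — so {J} is the unique smallest valid adjustment set.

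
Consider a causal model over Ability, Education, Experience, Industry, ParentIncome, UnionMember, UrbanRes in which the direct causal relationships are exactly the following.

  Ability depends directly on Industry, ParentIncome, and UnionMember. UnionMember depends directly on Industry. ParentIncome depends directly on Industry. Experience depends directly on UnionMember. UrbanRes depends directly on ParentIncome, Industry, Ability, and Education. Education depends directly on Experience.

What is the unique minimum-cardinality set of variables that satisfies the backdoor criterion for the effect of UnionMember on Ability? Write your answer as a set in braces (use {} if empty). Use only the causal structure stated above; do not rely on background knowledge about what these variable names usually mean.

Variables eligible for adjustment (non-descendants of UnionMember, excluding UnionMember and Ability): {Industry, ParentIncome}.
Backdoor paths from UnionMember to Ability:
  P1: UnionMember <- Industry -> ParentIncome -> Ability
  P2: UnionMember <- Industry -> ParentIncome -> UrbanRes <- Ability
  P3: UnionMember <- Industry -> Ability
  P4: UnionMember <- Industry -> UrbanRes <- ParentIncome -> Ability
  P5: UnionMember <- Industry -> UrbanRes <- Ability
The empty set is not sufficient: P1 (UnionMember <- Industry -> ParentIncome -> Ability) has no collider blocking it and no conditioned non-collider, so it is open.
Try {Industry}:
  P1: blocked at fork node Industry ∈ conditioning set.
  P2: blocked at fork node Industry ∈ conditioning set.
  P3: blocked at fork node Industry ∈ conditioning set.
  P4: blocked at fork node Industry ∈ conditioning set.
  P5: blocked at fork node Industry ∈ conditioning set.
{Industry} contains no descendant of UnionMember and blocks every backdoor path.
No other singleton works — e.g. {ParentIncome} leaves P3 open — so {Industry} is the unique smallest valid adjustment set.

{Industry}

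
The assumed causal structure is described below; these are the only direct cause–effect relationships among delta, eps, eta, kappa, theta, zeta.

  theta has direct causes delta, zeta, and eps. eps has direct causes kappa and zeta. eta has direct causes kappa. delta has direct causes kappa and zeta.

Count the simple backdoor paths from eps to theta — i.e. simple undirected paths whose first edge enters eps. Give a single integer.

A backdoor path from eps to theta is any simple undirected path whose first edge points into eps (i.e. leaves eps via a parent).
Parents of eps: {kappa, zeta}.
Enumerating:
  P1: eps <- zeta -> delta -> theta
  P2: eps <- zeta -> theta
  P3: eps <- kappa -> delta <- zeta -> theta
  P4: eps <- kappa -> delta -> theta
That exhausts the simple backdoor paths. Count: 4.

4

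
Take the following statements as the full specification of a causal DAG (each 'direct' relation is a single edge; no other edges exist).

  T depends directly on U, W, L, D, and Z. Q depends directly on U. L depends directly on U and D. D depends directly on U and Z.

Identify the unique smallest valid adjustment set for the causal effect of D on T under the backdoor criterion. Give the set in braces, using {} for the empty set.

Variables eligible for adjustment (non-descendants of D, excluding D and T): {Q, U, W, Z}.
Backdoor paths from D to T:
  P1: D <- Z -> T
  P2: D <- U -> L -> T
  P3: D <- U -> T
The empty set is not sufficient: P1 (D <- Z -> T) has no collider blocking it and no conditioned non-collider, so it is open.
Try {U, Z}:
  P1: blocked at fork node Z ∈ conditioning set.
  P2: blocked at fork node U ∈ conditioning set.
  P3: blocked at fork node U ∈ conditioning set.
{U, Z} contains no descendant of D and blocks every backdoor path.
Every element of {U, Z} is needed (dropping U leaves P2 open; dropping Z leaves P1 open), so no proper subset is valid.
Among all size-2 subsets of the eligible variables, only {U, Z} blocks every backdoor path, so it is the unique smallest valid adjustment set.

{U, Z}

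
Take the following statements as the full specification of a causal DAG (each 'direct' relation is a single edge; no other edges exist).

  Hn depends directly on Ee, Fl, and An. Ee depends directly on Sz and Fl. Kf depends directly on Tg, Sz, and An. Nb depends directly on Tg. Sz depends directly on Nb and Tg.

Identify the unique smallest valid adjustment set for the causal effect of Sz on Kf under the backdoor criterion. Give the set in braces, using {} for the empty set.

Variables eligible for adjustment (non-descendants of Sz, excluding Sz and Kf): {An, Fl, Nb, Tg}.
Backdoor paths from Sz to Kf:
  P1: Sz <- Tg -> Kf
  P2: Sz <- Nb <- Tg -> Kf
The empty set is not sufficient: P1 (Sz <- Tg -> Kf) has no collider blocking it and no conditioned non-collider, so it is open.
Try {Tg}:
  P1: blocked at fork node Tg ∈ conditioning set.
  P2: blocked at fork node Tg ∈ conditioning set.
{Tg} contains no descendant of Sz and blocks every backdoor path.
No other singleton works — e.g. {Fl} leaves P1 open — so {Tg} is the unique smallest valid adjustment set.

{Tg}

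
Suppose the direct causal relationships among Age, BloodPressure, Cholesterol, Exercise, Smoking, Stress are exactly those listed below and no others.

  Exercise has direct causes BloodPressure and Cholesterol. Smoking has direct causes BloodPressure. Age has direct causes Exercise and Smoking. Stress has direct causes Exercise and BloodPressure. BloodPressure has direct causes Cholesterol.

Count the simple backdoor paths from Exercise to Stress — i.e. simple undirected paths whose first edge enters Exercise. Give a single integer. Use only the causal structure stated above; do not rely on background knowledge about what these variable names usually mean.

A backdoor path from Exercise to Stress is any simple undirected path whose first edge points into Exercise (i.e. leaves Exercise via a parent).
Parents of Exercise: {BloodPressure, Cholesterol}.
Enumerating:
  P1: Exercise <- Cholesterol -> BloodPressure -> Stress
  P2: Exercise <- BloodPressure -> Stress
That exhausts the simple backdoor paths. Count: 2.

2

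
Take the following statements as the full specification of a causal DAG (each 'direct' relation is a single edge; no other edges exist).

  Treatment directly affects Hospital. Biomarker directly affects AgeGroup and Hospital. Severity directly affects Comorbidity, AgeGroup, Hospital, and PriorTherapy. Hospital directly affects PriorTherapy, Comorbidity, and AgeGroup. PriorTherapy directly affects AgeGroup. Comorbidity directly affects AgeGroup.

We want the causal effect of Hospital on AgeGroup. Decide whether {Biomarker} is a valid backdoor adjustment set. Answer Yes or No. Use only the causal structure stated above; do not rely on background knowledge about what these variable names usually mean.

No

Backdoor paths from Hospital to AgeGroup (paths whose first edge points into Hospital):
  P1: Hospital <- Biomarker -> AgeGroup
  P2: Hospital <- Severity -> PriorTherapy -> AgeGroup
  P3: Hospital <- Severity -> Comorbidity -> AgeGroup
  P4: Hospital <- Severity -> AgeGroup
Condition 1 (no descendant of Hospital in the set): holds — descendants of Hospital are {AgeGroup, Comorbidity, PriorTherapy}; none are in {Biomarker}.
Condition 2 (every backdoor path blocked by {Biomarker}):
  P1: blocked at fork node Biomarker ∈ conditioning set.
  P2: open — no interior node is in the conditioning set.
  P3: open — no interior node is in the conditioning set.
  P4: open — no interior node is in the conditioning set.
{Biomarker} does not satisfy the backdoor criterion.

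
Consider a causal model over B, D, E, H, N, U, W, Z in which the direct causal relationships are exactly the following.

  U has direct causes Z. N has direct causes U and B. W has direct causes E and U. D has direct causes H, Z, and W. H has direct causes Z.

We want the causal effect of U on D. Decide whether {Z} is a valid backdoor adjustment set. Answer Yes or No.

Yes

Backdoor paths from U to D (paths whose first edge points into U):
  P1: U <- Z -> H -> D
  P2: U <- Z -> D
Condition 1 (no descendant of U in the set): holds — descendants of U are {D, N, W}; none are in {Z}.
Condition 2 (every backdoor path blocked by {Z}):
  P1: blocked at fork node Z ∈ conditioning set.
  P2: blocked at fork node Z ∈ conditioning set.
{Z} satisfies the backdoor criterion.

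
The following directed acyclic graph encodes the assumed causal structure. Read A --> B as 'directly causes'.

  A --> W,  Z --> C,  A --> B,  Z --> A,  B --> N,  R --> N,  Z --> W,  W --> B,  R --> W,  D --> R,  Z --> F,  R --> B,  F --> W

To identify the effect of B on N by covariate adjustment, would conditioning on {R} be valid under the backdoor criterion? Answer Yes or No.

Backdoor paths from B to N (paths whose first edge points into B):
  P1: B <- A <- Z -> F -> W <- R -> N
  P2: B <- A <- Z -> W <- R -> N
  P3: B <- A -> W <- R -> N
  P4: B <- R -> N
  P5: B <- W <- R -> N
Condition 1 (no descendant of B in the set): holds — descendants of B are {N}; none are in {R}.
Condition 2 (every backdoor path blocked by {R}):
  P1: blocked at collider W (neither it nor any descendant is in the conditioning set).
  P2: blocked at collider W (neither it nor any descendant is in the conditioning set).
  P3: blocked at collider W (neither it nor any descendant is in the conditioning set).
  P4: blocked at fork node R ∈ conditioning set.
  P5: blocked at fork node R ∈ conditioning set.
{R} satisfies the backdoor criterion.

Yes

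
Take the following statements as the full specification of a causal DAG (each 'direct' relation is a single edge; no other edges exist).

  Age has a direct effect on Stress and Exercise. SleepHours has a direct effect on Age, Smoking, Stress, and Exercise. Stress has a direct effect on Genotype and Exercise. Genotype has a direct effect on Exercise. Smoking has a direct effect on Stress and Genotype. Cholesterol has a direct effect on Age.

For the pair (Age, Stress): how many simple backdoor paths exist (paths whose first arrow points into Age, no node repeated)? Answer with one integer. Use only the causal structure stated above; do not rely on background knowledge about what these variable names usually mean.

A backdoor path from Age to Stress is any simple undirected path whose first edge points into Age (i.e. leaves Age via a parent).
Parents of Age: {Cholesterol, SleepHours}.
Enumerating:
  P1: Age <- SleepHours -> Smoking -> Stress
  P2: Age <- SleepHours -> Smoking -> Genotype <- Stress
  P3: Age <- SleepHours -> Smoking -> Genotype -> Exercise <- Stress
  P4: Age <- SleepHours -> Stress
  P5: Age <- SleepHours -> Exercise <- Stress
  P6: Age <- SleepHours -> Exercise <- Genotype <- Smoking -> Stress
  P7: Age <- SleepHours -> Exercise <- Genotype <- Stress
That exhausts the simple backdoor paths. Count: 7.

7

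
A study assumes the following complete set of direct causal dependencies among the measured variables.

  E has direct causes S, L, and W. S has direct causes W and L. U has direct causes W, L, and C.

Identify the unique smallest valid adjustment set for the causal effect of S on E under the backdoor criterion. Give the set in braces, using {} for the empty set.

Variables eligible for adjustment (non-descendants of S, excluding S and E): {C, L, U, W}.
Backdoor paths from S to E:
  P1: S <- W -> E
  P2: S <- W -> U <- L -> E
  P3: S <- L -> E
  P4: S <- L -> U <- W -> E
The empty set is not sufficient: P1 (S <- W -> E) has no collider blocking it and no conditioned non-collider, so it is open.
Try {L, W}:
  P1: blocked at fork node W ∈ conditioning set.
  P2: blocked at fork node W ∈ conditioning set.
  P3: blocked at fork node L ∈ conditioning set.
  P4: blocked at fork node L ∈ conditioning set.
{L, W} contains no descendant of S and blocks every backdoor path.
Every element of {L, W} is needed (dropping L leaves P3 open; dropping W leaves P1 open), so no proper subset is valid.
Among all size-2 subsets of the eligible variables, only {L, W} blocks every backdoor path, so it is the unique smallest valid adjustment set.

{L, W}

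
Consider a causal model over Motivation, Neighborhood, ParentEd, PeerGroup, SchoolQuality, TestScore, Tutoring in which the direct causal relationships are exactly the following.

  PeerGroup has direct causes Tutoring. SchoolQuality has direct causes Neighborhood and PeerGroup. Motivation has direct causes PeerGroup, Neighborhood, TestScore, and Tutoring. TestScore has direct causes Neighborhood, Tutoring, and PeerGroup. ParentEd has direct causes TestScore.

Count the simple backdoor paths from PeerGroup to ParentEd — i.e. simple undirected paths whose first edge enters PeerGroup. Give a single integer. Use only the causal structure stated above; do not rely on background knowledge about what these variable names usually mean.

A backdoor path from PeerGroup to ParentEd is any simple undirected path whose first edge points into PeerGroup (i.e. leaves PeerGroup via a parent).
Parents of PeerGroup: {Tutoring}.
Enumerating:
  P1: PeerGroup <- Tutoring -> TestScore -> ParentEd
  P2: PeerGroup <- Tutoring -> Motivation <- Neighborhood -> TestScore -> ParentEd
  P3: PeerGroup <- Tutoring -> Motivation <- TestScore -> ParentEd
That exhausts the simple backdoor paths. Count: 3.

3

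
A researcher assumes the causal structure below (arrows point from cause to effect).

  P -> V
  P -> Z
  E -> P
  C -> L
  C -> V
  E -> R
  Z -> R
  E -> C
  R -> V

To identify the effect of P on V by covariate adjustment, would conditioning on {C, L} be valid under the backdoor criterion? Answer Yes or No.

Backdoor paths from P to V (paths whose first edge points into P):
  P1: P <- E -> C -> V
  P2: P <- E -> R -> V
Condition 1 (no descendant of P in the set): holds — descendants of P are {R, V, Z}; none are in {C, L}.
Condition 2 (every backdoor path blocked by {C, L}):
  P1: blocked at chain node C ∈ conditioning set.
  P2: open — no interior node is in the conditioning set.
{C, L} does not satisfy the backdoor criterion.

No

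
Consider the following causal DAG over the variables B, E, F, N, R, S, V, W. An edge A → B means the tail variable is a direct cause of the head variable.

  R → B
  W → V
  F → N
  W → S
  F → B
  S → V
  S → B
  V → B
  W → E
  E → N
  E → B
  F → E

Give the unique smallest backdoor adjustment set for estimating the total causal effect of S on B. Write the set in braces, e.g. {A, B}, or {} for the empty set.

Variables eligible for adjustment (non-descendants of S, excluding S and B): {E, F, N, R, W}.
Backdoor paths from S to B:
  P1: S <- W -> E <- F -> B
  P2: S <- W -> E -> N <- F -> B
  P3: S <- W -> E -> B
  P4: S <- W -> V -> B
The empty set is not sufficient: P3 (S <- W -> E -> B) has no collider blocking it and no conditioned non-collider, so it is open.
Try {W}:
  P1: blocked at fork node W ∈ conditioning set.
  P2: blocked at fork node W ∈ conditioning set.
  P3: blocked at fork node W ∈ conditioning set.
  P4: blocked at fork node W ∈ conditioning set.
{W} contains no descendant of S and blocks every backdoor path.
No other singleton works — e.g. {R} leaves P3 open — so {W} is the unique smallest valid adjustment set.

{W}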